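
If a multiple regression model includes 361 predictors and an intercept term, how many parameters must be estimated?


Including the intercept, the model has 361 predictor coefficients + 1 intercept.
Total = 362.

362


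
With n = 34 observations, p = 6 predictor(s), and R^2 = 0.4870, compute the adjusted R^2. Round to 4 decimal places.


Adjusted R^2 = 1 - (1 - R^2) * (n-1)/(n-p-1).
(1 - R^2) = 0.5130.
(n-1)/(n-p-1) = 33/27.
(1 - R^2) * (n-1) = 0.5130 * 33 = 16.9290.
Divide by (n-p-1): 16.9290 / 27 = 0.6270.
Adj R^2 = 1 - 0.6270 = 0.3730.

0.3730


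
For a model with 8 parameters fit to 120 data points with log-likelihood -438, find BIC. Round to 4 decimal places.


ln(120) = 4.787492.
k * ln(n) = 8 * 4.787492 = 38.299936.
-2L = 876.
BIC = 38.299936 + 876 = 914.299936, which rounds to 914.2999.

914.2999


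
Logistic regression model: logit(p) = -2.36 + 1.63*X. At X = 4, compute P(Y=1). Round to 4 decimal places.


z = -2.36 + 1.63 * 4 = 4.1600.
Sigmoid: P = 1 / (1 + exp(-4.1600)) = 0.9846.

0.9846


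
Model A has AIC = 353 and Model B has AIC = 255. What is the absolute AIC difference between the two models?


|AIC_A - AIC_B| = |353 - 255| = 98.
Model B is preferred (lower AIC).

98


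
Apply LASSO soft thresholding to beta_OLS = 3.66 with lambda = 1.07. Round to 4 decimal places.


Check: |3.66| = 3.66 vs lambda = 1.07.
Since |beta| > lambda, coefficient = sign(beta)*(|beta| - lambda) = 2.5900.
Soft-thresholded coefficient = 2.5900.

2.5900


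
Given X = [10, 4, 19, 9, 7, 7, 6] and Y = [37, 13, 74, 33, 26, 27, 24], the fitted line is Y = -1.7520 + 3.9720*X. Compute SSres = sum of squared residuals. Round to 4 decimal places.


Compute predicted values, then residuals = yi - yhat_i.
Residuals: [-0.9680, -1.1360, 0.2840, -0.9960, -0.0520, 0.9480, 1.9200].
SSres = sum(residual^2) = 7.8880.

7.8880


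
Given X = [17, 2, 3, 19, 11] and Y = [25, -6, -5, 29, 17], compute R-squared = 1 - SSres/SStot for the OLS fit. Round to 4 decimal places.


After computing the OLS fit (b0=-9.8947, b1=2.1053):
SSres = 18.1053, SStot = 1096.0000.
R^2 = 1 - 18.1053/1096.0000 = 0.9835.

0.9835


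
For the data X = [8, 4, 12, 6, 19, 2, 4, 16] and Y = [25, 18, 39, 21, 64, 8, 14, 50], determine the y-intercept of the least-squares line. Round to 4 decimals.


The slope is b1 = 3.1208.
Sample means are xbar = 8.8750 and ybar = 29.8750.
Intercept: b0 = 29.8750 - (3.1208)(8.8750) = 2.1775.

2.1775


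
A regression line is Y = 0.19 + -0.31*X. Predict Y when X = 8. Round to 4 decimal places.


Plug X = 8 into Y = 0.19 + -0.31*X:
Y = 0.19 + -2.4800 = -2.2900.

-2.2900


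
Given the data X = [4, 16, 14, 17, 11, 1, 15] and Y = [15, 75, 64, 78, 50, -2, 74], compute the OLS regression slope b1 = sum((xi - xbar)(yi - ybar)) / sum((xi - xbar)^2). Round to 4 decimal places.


Calculate xbar = 11.1429, ybar = 50.5714.
S_xx = 234.8571, S_xy = 1195.4286.
Using b1 = S_xy / S_xx = 1195.4286 / 234.8571, we get b1 = 5.0900.

5.0900


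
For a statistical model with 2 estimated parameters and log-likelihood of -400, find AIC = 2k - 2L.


Compute:
2k = 2*2 = 4.
-2*loglik = -2*(-400) = 800.
AIC = 4 + 800 = 804.

804


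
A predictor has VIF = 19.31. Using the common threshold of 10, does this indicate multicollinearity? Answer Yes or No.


The threshold is 10.
VIF = 19.31 is >= 10.
Multicollinearity indication: Yes.

Yes


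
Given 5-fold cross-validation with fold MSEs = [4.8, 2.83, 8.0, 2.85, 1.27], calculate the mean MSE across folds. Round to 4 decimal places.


Total MSE across folds = 19.7500.
CV-MSE = 19.7500/5 = 3.9500.

3.9500


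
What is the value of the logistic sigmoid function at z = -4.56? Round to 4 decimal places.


Compute exp(4.5600) = 95.5835.
Sigmoid = 1 / (1 + 95.5835) = 1 / 96.5835 = 0.0104.

0.0104


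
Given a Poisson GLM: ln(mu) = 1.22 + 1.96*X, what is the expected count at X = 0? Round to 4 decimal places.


Linear predictor: eta = 1.22 + (1.96)(0) = 1.2200.
Expected count: mu = exp(1.2200) = 3.3872.

3.3872


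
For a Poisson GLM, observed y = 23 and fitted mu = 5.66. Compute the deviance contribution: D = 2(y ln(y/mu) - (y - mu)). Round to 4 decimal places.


Compute y*ln(y/mu) = 23*ln(23/5.66) = 23*1.402070 = 32.247610.
y - mu = 17.34.
D = 2*(32.247610 - (17.34)) = 29.815220, which rounds to 29.8152.

29.8152


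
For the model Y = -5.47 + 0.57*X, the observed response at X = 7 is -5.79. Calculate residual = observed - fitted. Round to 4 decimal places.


Fitted value at X = 7 is yhat = -5.47 + 0.57*7 = -1.4800.
Residual = -5.79 - -1.4800 = -4.3100.

-4.3100


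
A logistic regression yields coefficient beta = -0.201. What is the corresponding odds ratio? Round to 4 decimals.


Odds ratio = exp(beta) = exp(-0.201).
= 0.8179.

0.8179


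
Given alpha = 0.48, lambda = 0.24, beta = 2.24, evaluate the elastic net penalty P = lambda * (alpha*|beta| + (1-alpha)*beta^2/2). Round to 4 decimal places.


L1 component = 0.48 * |2.24| = 1.0752.
L2 component = 0.52 * 2.24^2 / 2 = 1.3046.
Penalty = 0.24 * (1.0752 + 1.3046) = 0.24 * 2.3798 = 0.5711.

0.5711


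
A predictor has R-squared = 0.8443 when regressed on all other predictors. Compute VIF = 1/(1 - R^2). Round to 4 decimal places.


VIF = 1 / (1 - 0.8443).
= 1 / 0.1557 = 6.4226.

6.4226


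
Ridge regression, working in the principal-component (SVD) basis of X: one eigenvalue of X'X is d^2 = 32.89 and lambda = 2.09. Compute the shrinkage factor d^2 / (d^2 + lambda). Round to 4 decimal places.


Compute the denominator: 32.89 + 2.09 = 34.9800.
Shrinkage factor = 32.89 / 34.9800 = 0.9403.

0.9403


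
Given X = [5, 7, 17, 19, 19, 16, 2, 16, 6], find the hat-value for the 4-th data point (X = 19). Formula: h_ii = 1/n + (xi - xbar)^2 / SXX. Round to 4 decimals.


n = 9, xbar = 11.8889.
SXX = sum((xi - xbar)^2) = 364.8889.
h = 1/9 + (19 - 11.8889)^2 / 364.8889 = 0.2497.

0.2497


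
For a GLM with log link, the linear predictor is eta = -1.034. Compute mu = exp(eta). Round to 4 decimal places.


Apply the inverse link:
mu = e^-1.034 = 0.3556.

0.3556


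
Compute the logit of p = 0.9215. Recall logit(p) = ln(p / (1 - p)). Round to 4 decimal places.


The odds are p/(1-p) = 0.9215 / 0.0785 = 11.7389.
logit(p) = ln(11.7389) = 2.4629.

2.4629


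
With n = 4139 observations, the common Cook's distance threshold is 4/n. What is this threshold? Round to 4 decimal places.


Cook's distance cutoff = 4/n = 4/4139.
= 0.0010.

0.0010


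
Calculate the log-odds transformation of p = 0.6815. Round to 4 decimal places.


1 - p = 0.3185.
p/(1-p) = 2.1397.
logit = ln(2.1397) = 0.7607.

0.7607


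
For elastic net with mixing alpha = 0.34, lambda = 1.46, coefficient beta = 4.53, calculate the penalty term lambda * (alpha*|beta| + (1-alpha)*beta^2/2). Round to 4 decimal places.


alpha * |beta| = 0.34 * 4.53 = 1.5402.
(1-alpha) * beta^2/2 = 0.66 * 20.5209/2 = 6.7719.
Total = 1.46 * (1.5402 + 6.7719) = 12.1357.

12.1357


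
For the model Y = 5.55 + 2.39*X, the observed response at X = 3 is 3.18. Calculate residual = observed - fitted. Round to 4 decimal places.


Fitted value at X = 3 is yhat = 5.55 + 2.39*3 = 12.7200.
Residual = 3.18 - 12.7200 = -9.5400.

-9.5400


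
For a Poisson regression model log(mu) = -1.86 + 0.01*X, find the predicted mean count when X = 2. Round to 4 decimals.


Compute eta = -1.86 + 0.01 * 2 = -1.8400.
Apply inverse link: mu = e^-1.8400 = 0.1588.

0.1588


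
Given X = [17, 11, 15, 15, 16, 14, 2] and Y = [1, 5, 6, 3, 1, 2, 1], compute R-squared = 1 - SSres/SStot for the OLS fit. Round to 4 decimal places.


Fit the OLS line: b0 = 2.0090, b1 = 0.0549.
SSres = 24.9505.
SStot = 25.4286.
R^2 = 1 - 24.9505/25.4286 = 0.0188.

0.0188


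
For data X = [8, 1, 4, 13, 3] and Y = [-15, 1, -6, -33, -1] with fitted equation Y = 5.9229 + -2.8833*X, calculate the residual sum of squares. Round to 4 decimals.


Compute predicted values, then residuals = yi - yhat_i.
Residuals: [2.1435, -2.0396, -0.3897, -1.4400, 1.7270].
SSres = sum(residual^2) = 13.9626.

13.9626


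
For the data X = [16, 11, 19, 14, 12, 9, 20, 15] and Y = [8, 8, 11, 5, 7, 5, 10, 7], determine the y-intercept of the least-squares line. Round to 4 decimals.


Compute b1 = 0.4363 from the OLS formula.
With xbar = 14.5000 and ybar = 7.6250, the intercept is:
b0 = 7.6250 - 0.4363 * 14.5000 = 1.2990.

1.2990


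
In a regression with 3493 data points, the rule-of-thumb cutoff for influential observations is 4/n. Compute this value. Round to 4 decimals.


Cook's distance cutoff = 4/n = 4/3493.
= 0.0011.

0.0011


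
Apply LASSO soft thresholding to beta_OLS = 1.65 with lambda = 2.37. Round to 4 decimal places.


Absolute value: |1.65| = 1.65.
Compare to lambda = 2.37.
Since |beta| <= lambda, the coefficient is set to 0.

0.0000


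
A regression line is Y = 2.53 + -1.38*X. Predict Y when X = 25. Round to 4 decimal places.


Predicted value:
Y = 2.53 + (-1.38)(25) = 2.53 + -34.5000 = -31.9700.

-31.9700


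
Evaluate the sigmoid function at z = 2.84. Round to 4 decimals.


exp(-2.8400) = 0.0584.
1 + exp(-z) = 1.0584.
sigmoid = 1/1.0584 = 0.9448.

0.9448


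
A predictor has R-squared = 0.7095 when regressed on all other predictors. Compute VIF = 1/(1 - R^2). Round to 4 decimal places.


Denominator: 1 - 0.7095 = 0.2905.
VIF = 1 / 0.2905 = 3.4423.

3.4423


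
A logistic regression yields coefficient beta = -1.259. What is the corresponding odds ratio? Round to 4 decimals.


Odds ratio = exp(beta) = exp(-1.259).
= 0.2839.

0.2839


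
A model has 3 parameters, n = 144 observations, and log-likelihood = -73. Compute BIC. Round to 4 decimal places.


k * ln(n) = 3 * ln(144) = 3 * 4.969813 = 14.909439.
-2 * loglik = -2 * (-73) = 146.
BIC = 14.909439 + 146 = 160.909439, which rounds to 160.9094.

160.9094


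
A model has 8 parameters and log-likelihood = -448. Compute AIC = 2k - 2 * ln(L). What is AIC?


AIC = 2*8 - 2*(-448).
= 16 + 896 = 912.

912


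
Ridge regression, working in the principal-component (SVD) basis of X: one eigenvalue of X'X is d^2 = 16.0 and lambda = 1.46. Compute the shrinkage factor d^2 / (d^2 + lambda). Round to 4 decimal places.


Denominator = d^2 + lambda = 16.0 + 1.46 = 17.4600.
Shrinkage = 16.0 / 17.4600 = 0.9164.

0.9164


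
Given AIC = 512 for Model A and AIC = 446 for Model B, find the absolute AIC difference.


|AIC_A - AIC_B| = |512 - 446| = 66.
Model B is preferred (lower AIC).

66


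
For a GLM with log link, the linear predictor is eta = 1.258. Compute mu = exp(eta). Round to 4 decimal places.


Apply the inverse link:
mu = e^1.258 = 3.5184.

3.5184


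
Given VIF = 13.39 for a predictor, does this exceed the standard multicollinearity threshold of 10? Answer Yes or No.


The threshold is 10.
VIF = 13.39 is >= 10.
Multicollinearity indication: Yes.

Yes


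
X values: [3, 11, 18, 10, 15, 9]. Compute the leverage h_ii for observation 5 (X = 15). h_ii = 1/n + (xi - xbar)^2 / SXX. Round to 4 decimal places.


n = 6, xbar = 11.0000.
SXX = sum((xi - xbar)^2) = 134.0000.
h = 1/6 + (15 - 11.0000)^2 / 134.0000 = 0.2861.

0.2861


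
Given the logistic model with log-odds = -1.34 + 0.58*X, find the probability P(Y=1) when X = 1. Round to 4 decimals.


z = -1.34 + 0.58 * 1 = -0.7600.
Sigmoid: P = 1 / (1 + exp(0.7600)) = 0.3186.

0.3186


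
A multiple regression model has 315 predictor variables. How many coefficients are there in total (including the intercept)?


Including the intercept, the model has 315 predictor coefficients + 1 intercept.
Total = 316.

316


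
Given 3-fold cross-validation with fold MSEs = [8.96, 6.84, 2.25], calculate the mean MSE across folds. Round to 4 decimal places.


Total MSE across folds = 18.0500.
CV-MSE = 18.0500/3 = 6.0167.

6.0167


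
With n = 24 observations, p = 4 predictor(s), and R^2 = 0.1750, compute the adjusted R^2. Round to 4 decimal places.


Adjusted R^2 = 1 - (1 - R^2) * (n-1)/(n-p-1).
(1 - R^2) = 0.8250.
(n-1)/(n-p-1) = 23/19.
(1 - R^2) * (n-1) = 0.8250 * 23 = 18.9750.
Divide by (n-p-1): 18.9750 / 19 = 0.9987.
Adj R^2 = 1 - 0.9987 = 0.0013.

0.0013


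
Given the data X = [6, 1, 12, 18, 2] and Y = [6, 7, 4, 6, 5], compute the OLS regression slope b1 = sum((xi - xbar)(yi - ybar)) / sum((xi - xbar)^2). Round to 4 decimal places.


The sample means are xbar = 7.8000 and ybar = 5.6000.
Compute S_xx = 204.8000 and S_xy = -9.4000.
Slope b1 = S_xy / S_xx = -9.4000 / 204.8000 = -0.0459.

-0.0459


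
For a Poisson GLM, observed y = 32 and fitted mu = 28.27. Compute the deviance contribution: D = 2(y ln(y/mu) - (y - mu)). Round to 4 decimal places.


Compute y*ln(y/mu) = 32*ln(32/28.27) = 32*0.123935 = 3.965920.
y - mu = 3.73.
D = 2*(3.965920 - (3.73)) = 0.471840, which rounds to 0.4718.

0.4718


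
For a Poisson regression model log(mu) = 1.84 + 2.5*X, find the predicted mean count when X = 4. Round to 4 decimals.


Linear predictor: eta = 1.84 + (2.5)(4) = 11.8400.
Expected count: mu = exp(11.8400) = 138690.4846.

138690.4846


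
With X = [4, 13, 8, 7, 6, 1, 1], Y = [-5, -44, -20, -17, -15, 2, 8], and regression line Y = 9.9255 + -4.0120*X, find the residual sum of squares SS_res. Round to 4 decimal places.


Predicted values from Y = 9.9255 + -4.0120*X.
Residuals: [1.1225, -1.7695, 2.1705, 1.1585, -0.8535, -3.9135, 2.0865].
SSres = 30.8418.

30.8418


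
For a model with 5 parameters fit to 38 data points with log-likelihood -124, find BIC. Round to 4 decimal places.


ln(38) = 3.637586.
k * ln(n) = 5 * 3.637586 = 18.187930.
-2L = 248.
BIC = 18.187930 + 248 = 266.187930, which rounds to 266.1879.

266.1879


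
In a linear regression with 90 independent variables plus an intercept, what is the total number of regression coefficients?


Total coefficients = number of predictors + 1 (for the intercept).
= 90 + 1 = 91.

91


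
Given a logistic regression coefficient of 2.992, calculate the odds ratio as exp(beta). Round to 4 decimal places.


Odds ratio = exp(beta) = exp(2.992).
= 19.9255.

19.9255


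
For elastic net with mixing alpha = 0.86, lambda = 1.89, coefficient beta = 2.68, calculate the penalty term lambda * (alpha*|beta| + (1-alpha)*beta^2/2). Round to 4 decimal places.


Compute:
L1 = 0.86 * 2.68 = 2.3048.
L2 = 0.14 * 2.68^2 / 2 = 0.5028.
Penalty = 1.89 * (2.3048 + 0.5028) = 5.3063.

5.3063


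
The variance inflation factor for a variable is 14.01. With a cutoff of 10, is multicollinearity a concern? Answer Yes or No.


The threshold is 10.
VIF = 14.01 is >= 10.
Multicollinearity indication: Yes.

Yes


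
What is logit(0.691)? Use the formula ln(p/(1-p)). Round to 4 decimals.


Compute the odds: 0.691/0.309 = 2.2362.
Take the natural log: ln(2.2362) = 0.8048.

0.8048


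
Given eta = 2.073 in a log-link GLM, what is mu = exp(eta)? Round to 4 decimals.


The inverse log link gives:
mu = exp(2.073) = 7.9486.

7.9486


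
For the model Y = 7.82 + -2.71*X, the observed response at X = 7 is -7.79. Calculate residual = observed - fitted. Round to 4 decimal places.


Predicted = 7.82 + -2.71 * 7 = -11.1500.
Residual = -7.79 - -11.1500 = 3.3600.

3.3600


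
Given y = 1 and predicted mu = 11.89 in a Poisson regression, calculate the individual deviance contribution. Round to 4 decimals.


Compute y*ln(y/mu) = 1*ln(1/11.89) = 1*-2.475698 = -2.475698.
y - mu = -10.89.
D = 2*(-2.475698 - (-10.89)) = 16.828604, which rounds to 16.8286.

16.8286


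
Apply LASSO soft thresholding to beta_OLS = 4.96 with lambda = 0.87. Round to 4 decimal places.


Absolute value: |4.96| = 4.96.
Compare to lambda = 0.87.
Since |beta| > lambda, coefficient = sign(beta)*(|beta| - lambda) = 4.0900.

4.0900


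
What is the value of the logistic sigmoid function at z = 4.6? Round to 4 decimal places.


Compute exp(-4.6000) = 0.0101.
Sigmoid = 1 / (1 + 0.0101) = 1 / 1.0101 = 0.9900.

0.9900


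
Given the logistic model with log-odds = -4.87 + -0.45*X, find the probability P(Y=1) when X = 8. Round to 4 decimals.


z = -4.87 + -0.45 * 8 = -8.4700.
Sigmoid: P = 1 / (1 + exp(8.4700)) = 0.0002.

0.0002


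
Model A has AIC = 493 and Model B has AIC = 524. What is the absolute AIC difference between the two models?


Absolute difference = |493 - 524| = 31.
The model with lower AIC (A) is preferred.

31


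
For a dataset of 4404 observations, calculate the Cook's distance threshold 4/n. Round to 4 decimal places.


Cook's distance cutoff = 4/n = 4/4404.
= 0.0009.

0.0009


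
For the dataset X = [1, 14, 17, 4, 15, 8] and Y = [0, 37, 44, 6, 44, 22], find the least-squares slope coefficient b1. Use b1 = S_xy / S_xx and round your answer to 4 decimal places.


First compute the means: xbar = 9.8333, ybar = 25.5000.
Then S_xx = sum((xi - xbar)^2) = 210.8333.
S_xy = sum((xi - xbar)(yi - ybar)) = 621.5000.
b1 = S_xy / S_xx = 621.5000 / 210.8333 = 2.9478.

2.9478


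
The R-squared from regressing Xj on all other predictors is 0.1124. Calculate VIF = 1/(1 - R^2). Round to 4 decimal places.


VIF = 1 / (1 - 0.1124).
= 1 / 0.8876 = 1.1266.

1.1266


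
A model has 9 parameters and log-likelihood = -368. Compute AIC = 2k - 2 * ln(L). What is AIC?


AIC = 2k - 2*loglik = 2(9) - 2(-368).
= 18 + 736 = 754.

754


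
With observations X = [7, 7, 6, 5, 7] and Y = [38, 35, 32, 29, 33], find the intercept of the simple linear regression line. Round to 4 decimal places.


Compute b1 = 3.1875 from the OLS formula.
With xbar = 6.4000 and ybar = 33.4000, the intercept is:
b0 = 33.4000 - 3.1875 * 6.4000 = 13.0000.

13.0000


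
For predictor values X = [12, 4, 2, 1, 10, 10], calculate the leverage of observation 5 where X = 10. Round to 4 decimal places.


Compute xbar = 6.5000 with n = 6 observations.
SXX = 111.5000.
Leverage = 1/6 + (10 - 6.5000)^2/111.5000 = 0.2765.

0.2765


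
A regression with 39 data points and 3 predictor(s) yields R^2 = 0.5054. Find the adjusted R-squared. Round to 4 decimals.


Plug in: Adj R^2 = 1 - (1 - 0.5054) * 38/35.
= 1 - 0.4946 * 38/35
= 1 - 18.7948 / 35
= 1 - 0.5370 = 0.4630.

0.4630


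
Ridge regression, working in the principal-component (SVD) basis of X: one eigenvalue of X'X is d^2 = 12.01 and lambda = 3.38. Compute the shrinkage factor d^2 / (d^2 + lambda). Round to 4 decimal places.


d^2 + lambda = 12.01 + 3.38 = 15.3900.
Shrinkage factor = 12.01/15.3900 = 0.7804.

0.7804


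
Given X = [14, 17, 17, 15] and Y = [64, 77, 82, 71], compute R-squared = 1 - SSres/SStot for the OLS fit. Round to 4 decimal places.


The fitted line is Y = -4.6667 + 4.9630*X.
SSres = 14.7407, SStot = 181.0000.
R^2 = 1 - SSres/SStot = 0.9186.

0.9186


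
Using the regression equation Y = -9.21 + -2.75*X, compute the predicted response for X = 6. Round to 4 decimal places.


Plug X = 6 into Y = -9.21 + -2.75*X:
Y = -9.21 + -16.5000 = -25.7100.

-25.7100


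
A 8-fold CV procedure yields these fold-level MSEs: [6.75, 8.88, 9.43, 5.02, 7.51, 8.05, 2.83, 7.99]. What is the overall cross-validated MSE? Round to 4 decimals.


Total MSE across folds = 56.4600.
CV-MSE = 56.4600/8 = 7.0575.

7.0575


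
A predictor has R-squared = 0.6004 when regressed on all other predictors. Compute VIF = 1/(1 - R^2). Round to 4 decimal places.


Using VIF = 1/(1 - R^2_j):
1 - 0.6004 = 0.3996.
VIF = 2.5025.

2.5025


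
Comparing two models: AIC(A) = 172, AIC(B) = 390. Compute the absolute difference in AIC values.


|AIC_A - AIC_B| = |172 - 390| = 218.
Model A is preferred (lower AIC).

218


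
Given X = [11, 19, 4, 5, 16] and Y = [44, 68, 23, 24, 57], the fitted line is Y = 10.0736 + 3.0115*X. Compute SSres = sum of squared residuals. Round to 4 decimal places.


Compute predicted values, then residuals = yi - yhat_i.
Residuals: [0.7999, 0.7079, 0.8804, -1.1311, -1.2576].
SSres = sum(residual^2) = 4.7770.

4.7770


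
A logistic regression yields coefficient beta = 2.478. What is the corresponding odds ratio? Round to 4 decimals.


Odds ratio = exp(beta) = exp(2.478).
= 11.9174.

11.9174


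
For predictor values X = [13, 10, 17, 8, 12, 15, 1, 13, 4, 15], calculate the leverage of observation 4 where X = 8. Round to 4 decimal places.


Mean of X: xbar = 10.8000.
SXX = 235.6000.
For X = 8: h = 1/10 + (8 - 10.8000)^2/235.6000 = 0.1333.

0.1333


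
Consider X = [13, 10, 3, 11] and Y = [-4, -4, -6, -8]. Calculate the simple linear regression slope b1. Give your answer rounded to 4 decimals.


Calculate xbar = 9.2500, ybar = -5.5000.
S_xx = 56.7500, S_xy = 5.5000.
Using b1 = S_xy / S_xx = 5.5000 / 56.7500, we get b1 = 0.0969.

0.0969


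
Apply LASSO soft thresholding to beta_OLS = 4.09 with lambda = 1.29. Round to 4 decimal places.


Check: |4.09| = 4.09 vs lambda = 1.29.
Since |beta| > lambda, coefficient = sign(beta)*(|beta| - lambda) = 2.8000.
Soft-thresholded coefficient = 2.8000.

2.8000


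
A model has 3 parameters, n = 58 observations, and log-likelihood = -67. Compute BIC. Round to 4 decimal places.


k * ln(n) = 3 * ln(58) = 3 * 4.060443 = 12.181329.
-2 * loglik = -2 * (-67) = 134.
BIC = 12.181329 + 134 = 146.181329, which rounds to 146.1813.

146.1813


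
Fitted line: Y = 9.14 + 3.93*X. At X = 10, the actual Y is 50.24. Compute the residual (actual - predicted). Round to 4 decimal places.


Predicted = 9.14 + 3.93 * 10 = 48.4400.
Residual = 50.24 - 48.4400 = 1.8000.

1.8000


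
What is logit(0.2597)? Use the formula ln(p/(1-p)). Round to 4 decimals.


The odds are p/(1-p) = 0.2597 / 0.7403 = 0.3508.
logit(p) = ln(0.3508) = -1.0475.

-1.0475


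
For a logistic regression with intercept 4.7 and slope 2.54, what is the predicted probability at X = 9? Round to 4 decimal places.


Compute z = 4.7 + (2.54)(9) = 27.5600.
exp(-z) = 0.0000.
P = 1/(1 + 0.0000) = 1.0000.

1.0000


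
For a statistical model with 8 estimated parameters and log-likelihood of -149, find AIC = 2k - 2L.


AIC = 2k - 2*loglik = 2(8) - 2(-149).
= 16 + 298 = 314.

314


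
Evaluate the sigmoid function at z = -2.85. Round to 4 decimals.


Compute exp(2.8500) = 17.2878.
Sigmoid = 1 / (1 + 17.2878) = 1 / 18.2878 = 0.0547.

0.0547


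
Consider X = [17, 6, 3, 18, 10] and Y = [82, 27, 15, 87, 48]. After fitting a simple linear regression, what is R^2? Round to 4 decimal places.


The fitted line is Y = -0.7048 + 4.8616*X.
SSres = 3.4497, SStot = 4134.8000.
R^2 = 1 - SSres/SStot = 0.9992.

0.9992


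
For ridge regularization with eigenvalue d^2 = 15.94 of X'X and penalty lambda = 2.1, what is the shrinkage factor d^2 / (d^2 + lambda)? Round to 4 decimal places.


Denominator = d^2 + lambda = 15.94 + 2.1 = 18.0400.
Shrinkage = 15.94 / 18.0400 = 0.8836.

0.8836


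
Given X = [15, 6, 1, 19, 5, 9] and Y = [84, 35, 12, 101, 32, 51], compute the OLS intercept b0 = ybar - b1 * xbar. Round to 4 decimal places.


Compute b1 = 5.0371 from the OLS formula.
With xbar = 9.1667 and ybar = 52.5000, the intercept is:
b0 = 52.5000 - 5.0371 * 9.1667 = 6.3269.

6.3269


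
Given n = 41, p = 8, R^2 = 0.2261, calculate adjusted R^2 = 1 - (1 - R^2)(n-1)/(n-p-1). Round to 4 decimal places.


Plug in: Adj R^2 = 1 - (1 - 0.2261) * 40/32.
= 1 - 0.7739 * 40/32
= 1 - 30.9560 / 32
= 1 - 0.9674 = 0.0326.

0.0326


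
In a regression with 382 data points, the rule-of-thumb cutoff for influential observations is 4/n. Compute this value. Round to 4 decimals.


The threshold is 4/n.
4/382 = 0.0105.

0.0105


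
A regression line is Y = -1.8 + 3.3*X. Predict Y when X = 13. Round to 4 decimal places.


Substitute X = 13 into the equation:
Y = -1.8 + 3.3 * 13 = -1.8 + 42.9000 = 41.1000.

41.1000


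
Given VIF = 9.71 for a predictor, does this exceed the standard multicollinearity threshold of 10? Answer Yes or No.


Check: VIF = 9.71 vs threshold = 10.
Since 9.71 < 10, the answer is No.

No


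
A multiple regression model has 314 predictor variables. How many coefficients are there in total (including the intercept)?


Including the intercept, the model has 314 predictor coefficients + 1 intercept.
Total = 315.

315


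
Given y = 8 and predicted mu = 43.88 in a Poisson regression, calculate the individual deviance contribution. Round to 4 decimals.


First: ln(8/43.88) = -1.702017.
Then: 8 * -1.702017 = -13.616136.
y - mu = 8 - 43.88 = -35.88.
D = 2(-13.616136 - -35.88) = 44.527728, which rounds to 44.5277.

44.5277


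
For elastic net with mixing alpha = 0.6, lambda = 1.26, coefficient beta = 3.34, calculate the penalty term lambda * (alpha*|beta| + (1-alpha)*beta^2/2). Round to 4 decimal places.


Compute:
L1 = 0.6 * 3.34 = 2.0040.
L2 = 0.4 * 3.34^2 / 2 = 2.2311.
Penalty = 1.26 * (2.0040 + 2.2311) = 5.3363.

5.3363


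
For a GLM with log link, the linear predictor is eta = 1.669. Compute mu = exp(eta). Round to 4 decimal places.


The inverse log link gives:
mu = exp(1.669) = 5.3069.

5.3069


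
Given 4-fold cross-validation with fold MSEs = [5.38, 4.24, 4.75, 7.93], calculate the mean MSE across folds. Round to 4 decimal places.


Total MSE across folds = 22.3000.
CV-MSE = 22.3000/4 = 5.5750.

5.5750


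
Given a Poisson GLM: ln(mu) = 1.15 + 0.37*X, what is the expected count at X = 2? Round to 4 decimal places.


Compute eta = 1.15 + 0.37 * 2 = 1.8900.
Apply inverse link: mu = e^1.8900 = 6.6194.

6.6194


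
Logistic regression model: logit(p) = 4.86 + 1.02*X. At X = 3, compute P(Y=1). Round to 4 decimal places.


z = 4.86 + 1.02 * 3 = 7.9200.
Sigmoid: P = 1 / (1 + exp(-7.9200)) = 0.9996.

0.9996


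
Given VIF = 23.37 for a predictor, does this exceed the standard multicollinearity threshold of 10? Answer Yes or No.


The threshold is 10.
VIF = 23.37 is >= 10.
Multicollinearity indication: Yes.

Yes


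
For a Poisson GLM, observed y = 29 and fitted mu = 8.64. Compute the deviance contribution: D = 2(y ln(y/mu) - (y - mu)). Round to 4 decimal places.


y/mu = 29/8.64 = 3.356481 (approx.), and ln(29/8.64) = 1.210893.
y * ln(y/mu) = 29 * 1.210893 = 35.115897.
y - mu = 20.36.
D = 2 * (35.115897 - 20.36) = 29.511794, which rounds to 29.5118.

29.5118


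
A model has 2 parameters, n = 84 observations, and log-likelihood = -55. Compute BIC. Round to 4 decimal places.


ln(84) = 4.430817.
k * ln(n) = 2 * 4.430817 = 8.861634.
-2L = 110.
BIC = 8.861634 + 110 = 118.861634, which rounds to 118.8616.

118.8616


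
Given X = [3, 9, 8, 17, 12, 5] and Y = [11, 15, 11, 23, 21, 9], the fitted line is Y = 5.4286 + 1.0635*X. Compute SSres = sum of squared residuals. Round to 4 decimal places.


For each point, residual = actual - predicted.
Residuals: [2.3809, -0.0001, -2.9366, -0.5081, 2.8094, -1.7461].
Sum of squared residuals = 25.4921.

25.4921


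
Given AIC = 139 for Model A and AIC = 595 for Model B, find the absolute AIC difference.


Compute |139 - 595| = 456.
Model A has the smaller AIC.

456


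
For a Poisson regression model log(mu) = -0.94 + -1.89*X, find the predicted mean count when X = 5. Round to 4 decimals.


eta = -0.94 + -1.89 * 5 = -10.3900.
mu = exp(-10.3900) = 0.0000.

0.0000


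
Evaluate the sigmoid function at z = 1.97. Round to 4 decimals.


First, exp(-1.9700) = 0.1395.
Then sigma(z) = 1/(1 + 0.1395) = 0.8776.

0.8776


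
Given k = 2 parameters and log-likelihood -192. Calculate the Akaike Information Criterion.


AIC = 2k - 2*loglik = 2(2) - 2(-192).
= 4 + 384 = 388.

388


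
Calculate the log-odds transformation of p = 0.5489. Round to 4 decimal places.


Compute the odds: 0.5489/0.4511 = 1.2168.
Take the natural log: ln(1.2168) = 0.1962.

0.1962


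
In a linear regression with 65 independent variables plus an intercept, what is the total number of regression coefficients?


Total coefficients = number of predictors + 1 (for the intercept).
= 65 + 1 = 66.

66


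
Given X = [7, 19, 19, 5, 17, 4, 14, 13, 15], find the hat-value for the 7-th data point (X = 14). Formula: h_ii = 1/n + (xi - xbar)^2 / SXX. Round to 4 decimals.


Mean of X: xbar = 12.5556.
SXX = 272.2222.
For X = 14: h = 1/9 + (14 - 12.5556)^2/272.2222 = 0.1188.

0.1188


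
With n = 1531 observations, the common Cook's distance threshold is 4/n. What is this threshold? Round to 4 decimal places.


Cook's distance cutoff = 4/n = 4/1531.
= 0.0026.

0.0026


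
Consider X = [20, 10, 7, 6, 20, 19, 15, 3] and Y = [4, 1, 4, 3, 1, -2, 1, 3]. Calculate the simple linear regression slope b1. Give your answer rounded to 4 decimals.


First compute the means: xbar = 12.5000, ybar = 1.8750.
Then S_xx = sum((xi - xbar)^2) = 330.0000.
S_xy = sum((xi - xbar)(yi - ybar)) = -45.5000.
b1 = S_xy / S_xx = -45.5000 / 330.0000 = -0.1379.

-0.1379


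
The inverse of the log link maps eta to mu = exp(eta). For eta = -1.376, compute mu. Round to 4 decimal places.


Apply the inverse link:
mu = e^-1.376 = 0.2526.

0.2526


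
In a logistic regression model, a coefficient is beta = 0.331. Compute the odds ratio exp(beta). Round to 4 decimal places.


The odds ratio is computed as:
OR = e^(0.331) = 1.3924.

1.3924


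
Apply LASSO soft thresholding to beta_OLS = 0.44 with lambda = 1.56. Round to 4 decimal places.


Absolute value: |0.44| = 0.44.
Compare to lambda = 1.56.
Since |beta| <= lambda, the coefficient is set to 0.

0.0000


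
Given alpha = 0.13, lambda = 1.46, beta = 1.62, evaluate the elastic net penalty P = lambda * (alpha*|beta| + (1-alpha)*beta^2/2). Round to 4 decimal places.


L1 component = 0.13 * |1.62| = 0.2106.
L2 component = 0.87 * 1.62^2 / 2 = 1.1416.
Penalty = 1.46 * (0.2106 + 1.1416) = 1.46 * 1.3522 = 1.9742.

1.9742


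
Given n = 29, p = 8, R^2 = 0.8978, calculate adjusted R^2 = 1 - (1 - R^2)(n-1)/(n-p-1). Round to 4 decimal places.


Adjusted R^2 = 1 - (1 - R^2) * (n-1)/(n-p-1).
(1 - R^2) = 0.1022.
(n-1)/(n-p-1) = 28/20.
(1 - R^2) * (n-1) = 0.1022 * 28 = 2.8616.
Divide by (n-p-1): 2.8616 / 20 = 0.1431.
Adj R^2 = 1 - 0.1431 = 0.8569.

0.8569


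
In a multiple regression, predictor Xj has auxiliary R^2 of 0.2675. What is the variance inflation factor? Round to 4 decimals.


Denominator: 1 - 0.2675 = 0.7325.
VIF = 1 / 0.7325 = 1.3652.

1.3652


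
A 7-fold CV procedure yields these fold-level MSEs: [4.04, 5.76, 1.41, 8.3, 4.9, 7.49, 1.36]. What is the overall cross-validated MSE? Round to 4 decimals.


Total MSE across folds = 33.2600.
CV-MSE = 33.2600/7 = 4.7514.

4.7514


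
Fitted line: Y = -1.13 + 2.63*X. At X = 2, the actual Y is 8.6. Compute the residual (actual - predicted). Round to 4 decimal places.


Compute yhat = -1.13 + (2.63)(2) = 4.1300.
Residual = actual - predicted = 8.6 - 4.1300 = 4.4700.

4.4700


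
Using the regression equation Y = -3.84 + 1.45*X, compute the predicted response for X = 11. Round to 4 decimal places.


Predicted value:
Y = -3.84 + (1.45)(11) = -3.84 + 15.9500 = 12.1100.

12.1100


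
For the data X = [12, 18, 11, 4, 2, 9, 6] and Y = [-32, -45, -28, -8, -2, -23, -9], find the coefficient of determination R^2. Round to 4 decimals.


Fit the OLS line: b0 = 3.8901, b1 = -2.8102.
SSres = 27.3417.
SStot = 1424.0000.
R^2 = 1 - 27.3417/1424.0000 = 0.9808.

0.9808


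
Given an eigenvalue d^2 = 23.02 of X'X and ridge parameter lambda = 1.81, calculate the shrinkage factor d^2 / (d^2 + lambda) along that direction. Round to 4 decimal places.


Denominator = d^2 + lambda = 23.02 + 1.81 = 24.8300.
Shrinkage = 23.02 / 24.8300 = 0.9271.

0.9271


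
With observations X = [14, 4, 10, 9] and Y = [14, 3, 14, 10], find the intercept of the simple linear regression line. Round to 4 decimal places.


Compute b1 = 1.1576 from the OLS formula.
With xbar = 9.2500 and ybar = 10.2500, the intercept is:
b0 = 10.2500 - 1.1576 * 9.2500 = -0.4581.

-0.4581


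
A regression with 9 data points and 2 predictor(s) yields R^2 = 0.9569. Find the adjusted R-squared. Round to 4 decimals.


Adjusted R^2 = 1 - (1 - R^2) * (n-1)/(n-p-1).
(1 - R^2) = 0.0431.
(n-1)/(n-p-1) = 8/6.
(1 - R^2) * (n-1) = 0.0431 * 8 = 0.3448.
Divide by (n-p-1): 0.3448 / 6 = 0.0575.
Adj R^2 = 1 - 0.0575 = 0.9425.

0.9425


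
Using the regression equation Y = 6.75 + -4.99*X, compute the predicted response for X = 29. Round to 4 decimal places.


Predicted value:
Y = 6.75 + (-4.99)(29) = 6.75 + -144.7100 = -137.9600.

-137.9600


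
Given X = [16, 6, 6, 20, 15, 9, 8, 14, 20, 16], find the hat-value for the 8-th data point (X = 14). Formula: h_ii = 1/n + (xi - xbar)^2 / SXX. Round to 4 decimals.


Compute xbar = 13.0000 with n = 10 observations.
SXX = 260.0000.
Leverage = 1/10 + (14 - 13.0000)^2/260.0000 = 0.1038.

0.1038


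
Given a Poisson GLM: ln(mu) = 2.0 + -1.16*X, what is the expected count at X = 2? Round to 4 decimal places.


Compute eta = 2.0 + -1.16 * 2 = -0.3200.
Apply inverse link: mu = e^-0.3200 = 0.7261.

0.7261


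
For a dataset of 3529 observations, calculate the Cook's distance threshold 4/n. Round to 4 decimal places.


Cook's distance cutoff = 4/n = 4/3529.
= 0.0011.

0.0011


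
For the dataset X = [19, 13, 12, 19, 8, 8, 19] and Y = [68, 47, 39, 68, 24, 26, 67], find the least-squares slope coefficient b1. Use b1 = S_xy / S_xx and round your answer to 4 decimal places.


Calculate xbar = 14.0000, ybar = 48.4286.
S_xx = 152.0000, S_xy = 590.0000.
Using b1 = S_xy / S_xx = 590.0000 / 152.0000, we get b1 = 3.8816.

3.8816


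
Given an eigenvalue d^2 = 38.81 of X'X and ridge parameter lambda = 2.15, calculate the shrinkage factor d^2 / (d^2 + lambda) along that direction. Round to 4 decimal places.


d^2 + lambda = 38.81 + 2.15 = 40.9600.
Shrinkage factor = 38.81/40.9600 = 0.9475.

0.9475


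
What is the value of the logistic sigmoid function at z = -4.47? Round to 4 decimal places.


Compute exp(4.4700) = 87.3567.
Sigmoid = 1 / (1 + 87.3567) = 1 / 88.3567 = 0.0113.

0.0113


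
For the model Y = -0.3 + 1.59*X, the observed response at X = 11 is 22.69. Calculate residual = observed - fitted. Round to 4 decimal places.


Fitted value at X = 11 is yhat = -0.3 + 1.59*11 = 17.1900.
Residual = 22.69 - 17.1900 = 5.5000.

5.5000


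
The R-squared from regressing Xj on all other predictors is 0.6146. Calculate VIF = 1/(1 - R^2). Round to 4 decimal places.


Using VIF = 1/(1 - R^2_j):
1 - 0.6146 = 0.3854.
VIF = 2.5947.

2.5947


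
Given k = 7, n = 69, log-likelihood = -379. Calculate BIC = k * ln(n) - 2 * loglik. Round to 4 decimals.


ln(69) = 4.234107.
k * ln(n) = 7 * 4.234107 = 29.638749.
-2L = 758.
BIC = 29.638749 + 758 = 787.638749, which rounds to 787.6387.

787.6387


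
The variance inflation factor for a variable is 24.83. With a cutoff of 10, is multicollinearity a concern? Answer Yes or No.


Check: VIF = 24.83 vs threshold = 10.
Since 24.83 >= 10, the answer is Yes.

Yes


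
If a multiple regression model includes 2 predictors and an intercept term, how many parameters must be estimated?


Total coefficients = number of predictors + 1 (for the intercept).
= 2 + 1 = 3.

3


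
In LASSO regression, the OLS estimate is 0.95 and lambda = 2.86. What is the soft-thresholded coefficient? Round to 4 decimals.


|beta_OLS| = 0.95.
lambda = 2.86.
Since |beta| <= lambda, the coefficient is set to 0.
Result = 0.0000.

0.0000


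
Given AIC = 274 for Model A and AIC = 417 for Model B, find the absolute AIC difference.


Absolute difference = |274 - 417| = 143.
The model with lower AIC (A) is preferred.

143


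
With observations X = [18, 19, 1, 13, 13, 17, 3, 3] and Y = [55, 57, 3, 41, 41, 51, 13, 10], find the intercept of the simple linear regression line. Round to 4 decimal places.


First find the slope: b1 = 2.9383.
Means: xbar = 10.8750, ybar = 33.8750.
b0 = ybar - b1 * xbar = 33.8750 - 2.9383 * 10.8750 = 1.9211.

1.9211


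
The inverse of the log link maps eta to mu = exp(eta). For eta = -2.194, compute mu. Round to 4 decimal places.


Apply the inverse link:
mu = e^-2.194 = 0.1115.

0.1115


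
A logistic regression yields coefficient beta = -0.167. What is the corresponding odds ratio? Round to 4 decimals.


The odds ratio is computed as:
OR = e^(-0.167) = 0.8462.

0.8462


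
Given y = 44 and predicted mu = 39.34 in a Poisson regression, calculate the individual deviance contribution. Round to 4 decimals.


y/mu = 44/39.34 = 1.118454 (approx.), and ln(44/39.34) = 0.111948.
y * ln(y/mu) = 44 * 0.111948 = 4.925712.
y - mu = 4.66.
D = 2 * (4.925712 - 4.66) = 0.531424, which rounds to 0.5314.

0.5314


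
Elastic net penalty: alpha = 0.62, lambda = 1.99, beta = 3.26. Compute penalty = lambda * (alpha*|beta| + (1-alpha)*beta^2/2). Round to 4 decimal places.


alpha * |beta| = 0.62 * 3.26 = 2.0212.
(1-alpha) * beta^2/2 = 0.38 * 10.6276/2 = 2.0192.
Total = 1.99 * (2.0212 + 2.0192) = 8.0405.

8.0405


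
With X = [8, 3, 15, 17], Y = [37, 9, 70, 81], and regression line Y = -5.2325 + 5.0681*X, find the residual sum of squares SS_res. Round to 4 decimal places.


Compute predicted values, then residuals = yi - yhat_i.
Residuals: [1.6877, -0.9718, -0.7890, 0.0748].
SSres = sum(residual^2) = 4.4208.

4.4208


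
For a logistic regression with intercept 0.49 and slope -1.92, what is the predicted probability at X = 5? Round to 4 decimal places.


Linear predictor: z = 0.49 + -1.92 * 5 = -9.1100.
P = 1/(1 + exp(9.1100)) = 1/(1 + 9045.2949) = 0.0001.

0.0001


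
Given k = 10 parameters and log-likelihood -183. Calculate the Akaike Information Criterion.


AIC = 2*10 - 2*(-183).
= 20 + 366 = 386.

386


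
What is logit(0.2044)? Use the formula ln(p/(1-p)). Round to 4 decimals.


1 - p = 0.7956.
p/(1-p) = 0.2569.
logit = ln(0.2569) = -1.3590.

-1.3590


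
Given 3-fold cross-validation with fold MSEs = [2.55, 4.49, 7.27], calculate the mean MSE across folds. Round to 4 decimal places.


Add all fold MSEs: 14.3100.
Divide by k = 3: 14.3100/3 = 4.7700.

4.7700


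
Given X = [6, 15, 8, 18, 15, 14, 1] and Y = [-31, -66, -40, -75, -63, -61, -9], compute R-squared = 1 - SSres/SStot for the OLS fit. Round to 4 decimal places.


Fit the OLS line: b0 = -7.1027, b1 = -3.8348.
SSres = 15.3170.
SStot = 3309.4286.
R^2 = 1 - 15.3170/3309.4286 = 0.9954.

0.9954


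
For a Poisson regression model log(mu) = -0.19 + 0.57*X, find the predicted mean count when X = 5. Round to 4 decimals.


Compute eta = -0.19 + 0.57 * 5 = 2.6600.
Apply inverse link: mu = e^2.6600 = 14.2963.

14.2963


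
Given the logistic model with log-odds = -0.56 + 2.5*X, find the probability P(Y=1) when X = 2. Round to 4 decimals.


z = -0.56 + 2.5 * 2 = 4.4400.
Sigmoid: P = 1 / (1 + exp(-4.4400)) = 0.9883.

0.9883


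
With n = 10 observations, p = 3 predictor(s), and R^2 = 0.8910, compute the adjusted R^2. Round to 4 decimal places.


Plug in: Adj R^2 = 1 - (1 - 0.8910) * 9/6.
= 1 - 0.1090 * 9/6
= 1 - 0.9810 / 6
= 1 - 0.1635 = 0.8365.

0.8365


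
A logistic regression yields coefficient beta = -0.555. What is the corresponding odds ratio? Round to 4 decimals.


Odds ratio = exp(beta) = exp(-0.555).
= 0.5741.

0.5741


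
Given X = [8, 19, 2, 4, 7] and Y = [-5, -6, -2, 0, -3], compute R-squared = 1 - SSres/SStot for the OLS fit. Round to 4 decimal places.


The fitted line is Y = -0.8552 + -0.2931*X.
SSres = 7.8517, SStot = 22.8000.
R^2 = 1 - SSres/SStot = 0.6556.

0.6556


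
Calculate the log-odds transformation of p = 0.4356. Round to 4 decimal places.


Compute the odds: 0.4356/0.5644 = 0.7718.
Take the natural log: ln(0.7718) = -0.2590.

-0.2590


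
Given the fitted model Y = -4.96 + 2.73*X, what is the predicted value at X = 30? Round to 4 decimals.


Substitute X = 30 into the equation:
Y = -4.96 + 2.73 * 30 = -4.96 + 81.9000 = 76.9400.

76.9400
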